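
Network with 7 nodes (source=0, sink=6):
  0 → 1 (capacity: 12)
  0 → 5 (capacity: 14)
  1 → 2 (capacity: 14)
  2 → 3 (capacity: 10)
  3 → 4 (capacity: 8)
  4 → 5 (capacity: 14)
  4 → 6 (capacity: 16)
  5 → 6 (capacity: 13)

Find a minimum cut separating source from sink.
Min cut value = 21, edges: (3,4), (5,6)

Min cut value: 21
Partition: S = [0, 1, 2, 3, 5], T = [4, 6]
Cut edges: (3,4), (5,6)

By max-flow min-cut theorem, max flow = min cut = 21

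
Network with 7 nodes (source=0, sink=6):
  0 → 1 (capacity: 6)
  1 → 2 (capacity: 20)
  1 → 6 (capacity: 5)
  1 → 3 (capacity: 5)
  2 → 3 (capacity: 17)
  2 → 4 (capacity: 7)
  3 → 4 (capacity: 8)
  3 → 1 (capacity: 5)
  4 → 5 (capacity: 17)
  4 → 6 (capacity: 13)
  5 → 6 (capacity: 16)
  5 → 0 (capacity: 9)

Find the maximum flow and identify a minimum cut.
Max flow = 6, Min cut edges: (0,1)

Maximum flow: 6
Minimum cut: (0,1)
Partition: S = [0], T = [1, 2, 3, 4, 5, 6]

Max-flow min-cut theorem verified: both equal 6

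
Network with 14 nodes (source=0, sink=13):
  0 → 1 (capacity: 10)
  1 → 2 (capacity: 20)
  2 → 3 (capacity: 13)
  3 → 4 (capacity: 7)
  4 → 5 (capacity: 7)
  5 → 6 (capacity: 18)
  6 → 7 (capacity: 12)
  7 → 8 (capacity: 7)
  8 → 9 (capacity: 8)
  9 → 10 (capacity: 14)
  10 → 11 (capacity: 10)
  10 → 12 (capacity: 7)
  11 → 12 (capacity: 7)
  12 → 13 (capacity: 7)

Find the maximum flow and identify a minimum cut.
Max flow = 7, Min cut edges: (12,13)

Maximum flow: 7
Minimum cut: (12,13)
Partition: S = [0, 1, 2, 3, 4, 5, 6, 7, 8, 9, 10, 11, 12], T = [13]

Max-flow min-cut theorem verified: both equal 7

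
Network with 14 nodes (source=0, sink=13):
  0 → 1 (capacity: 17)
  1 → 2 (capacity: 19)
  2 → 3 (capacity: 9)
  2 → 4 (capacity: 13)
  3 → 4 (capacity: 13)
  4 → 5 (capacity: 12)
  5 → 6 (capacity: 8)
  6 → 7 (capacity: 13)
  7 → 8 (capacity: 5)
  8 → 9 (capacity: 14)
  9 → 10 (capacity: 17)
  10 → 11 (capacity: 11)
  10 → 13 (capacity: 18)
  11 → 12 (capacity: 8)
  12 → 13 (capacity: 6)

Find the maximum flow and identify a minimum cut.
Max flow = 5, Min cut edges: (7,8)

Maximum flow: 5
Minimum cut: (7,8)
Partition: S = [0, 1, 2, 3, 4, 5, 6, 7], T = [8, 9, 10, 11, 12, 13]

Max-flow min-cut theorem verified: both equal 5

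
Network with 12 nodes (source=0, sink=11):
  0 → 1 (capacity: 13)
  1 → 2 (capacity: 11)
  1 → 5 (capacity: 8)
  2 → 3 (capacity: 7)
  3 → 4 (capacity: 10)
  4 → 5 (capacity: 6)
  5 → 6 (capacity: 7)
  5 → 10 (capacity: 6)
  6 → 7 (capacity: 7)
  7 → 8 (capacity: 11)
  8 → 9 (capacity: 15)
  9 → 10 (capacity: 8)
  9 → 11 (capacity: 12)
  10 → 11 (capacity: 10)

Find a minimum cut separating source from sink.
Min cut value = 13, edges: (5,10), (6,7)

Min cut value: 13
Partition: S = [0, 1, 2, 3, 4, 5, 6], T = [7, 8, 9, 10, 11]
Cut edges: (5,10), (6,7)

By max-flow min-cut theorem, max flow = min cut = 13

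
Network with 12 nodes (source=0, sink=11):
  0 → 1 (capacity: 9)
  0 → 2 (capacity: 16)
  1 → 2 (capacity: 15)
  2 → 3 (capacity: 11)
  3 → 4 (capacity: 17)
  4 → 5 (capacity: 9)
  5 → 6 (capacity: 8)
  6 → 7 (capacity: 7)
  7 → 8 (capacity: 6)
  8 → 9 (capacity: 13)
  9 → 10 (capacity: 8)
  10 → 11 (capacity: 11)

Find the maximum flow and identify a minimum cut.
Max flow = 6, Min cut edges: (7,8)

Maximum flow: 6
Minimum cut: (7,8)
Partition: S = [0, 1, 2, 3, 4, 5, 6, 7], T = [8, 9, 10, 11]

Max-flow min-cut theorem verified: both equal 6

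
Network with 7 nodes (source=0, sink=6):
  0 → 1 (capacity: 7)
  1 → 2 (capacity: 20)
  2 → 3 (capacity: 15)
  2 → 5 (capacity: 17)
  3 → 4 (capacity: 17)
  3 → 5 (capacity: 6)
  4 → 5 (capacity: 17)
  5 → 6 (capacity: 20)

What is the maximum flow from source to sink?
Maximum flow = 7

Max flow: 7

Flow assignment:
  0 → 1: 7/7
  1 → 2: 7/20
  2 → 5: 7/17
  5 → 6: 7/20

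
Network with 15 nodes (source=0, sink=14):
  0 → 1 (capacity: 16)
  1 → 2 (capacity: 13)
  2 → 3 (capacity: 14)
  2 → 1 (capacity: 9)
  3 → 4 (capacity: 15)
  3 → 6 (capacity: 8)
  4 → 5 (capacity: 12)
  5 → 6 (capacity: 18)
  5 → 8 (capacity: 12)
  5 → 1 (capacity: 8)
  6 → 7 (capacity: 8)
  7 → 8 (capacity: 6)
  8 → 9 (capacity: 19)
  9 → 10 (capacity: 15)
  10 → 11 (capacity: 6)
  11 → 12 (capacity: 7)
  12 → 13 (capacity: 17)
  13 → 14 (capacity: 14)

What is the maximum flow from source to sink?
Maximum flow = 6

Max flow: 6

Flow assignment:
  0 → 1: 6/16
  1 → 2: 13/13
  2 → 3: 13/14
  3 → 4: 12/15
  3 → 6: 1/8
  4 → 5: 12/12
  5 → 8: 5/12
  5 → 1: 7/8
  6 → 7: 1/8
  7 → 8: 1/6
  8 → 9: 6/19
  9 → 10: 6/15
  10 → 11: 6/6
  11 → 12: 6/7
  12 → 13: 6/17
  13 → 14: 6/14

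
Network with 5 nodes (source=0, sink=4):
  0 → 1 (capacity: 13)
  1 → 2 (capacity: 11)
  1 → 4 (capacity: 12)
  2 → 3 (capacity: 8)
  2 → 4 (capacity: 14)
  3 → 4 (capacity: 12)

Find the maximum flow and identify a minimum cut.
Max flow = 13, Min cut edges: (0,1)

Maximum flow: 13
Minimum cut: (0,1)
Partition: S = [0], T = [1, 2, 3, 4]

Max-flow min-cut theorem verified: both equal 13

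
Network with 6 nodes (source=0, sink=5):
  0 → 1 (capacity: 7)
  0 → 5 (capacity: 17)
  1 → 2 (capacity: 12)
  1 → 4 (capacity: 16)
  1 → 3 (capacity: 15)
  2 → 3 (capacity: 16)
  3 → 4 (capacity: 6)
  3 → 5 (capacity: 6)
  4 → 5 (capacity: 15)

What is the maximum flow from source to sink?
Maximum flow = 24

Max flow: 24

Flow assignment:
  0 → 1: 7/7
  0 → 5: 17/17
  1 → 4: 7/16
  4 → 5: 7/15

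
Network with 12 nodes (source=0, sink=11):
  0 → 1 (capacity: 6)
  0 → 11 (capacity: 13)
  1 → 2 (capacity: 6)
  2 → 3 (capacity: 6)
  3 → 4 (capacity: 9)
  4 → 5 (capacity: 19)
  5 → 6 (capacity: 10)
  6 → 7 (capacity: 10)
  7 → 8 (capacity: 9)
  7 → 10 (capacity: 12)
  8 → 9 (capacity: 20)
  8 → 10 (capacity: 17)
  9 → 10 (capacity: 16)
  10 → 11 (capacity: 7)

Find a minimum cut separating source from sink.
Min cut value = 19, edges: (0,11), (2,3)

Min cut value: 19
Partition: S = [0, 1, 2], T = [3, 4, 5, 6, 7, 8, 9, 10, 11]
Cut edges: (0,11), (2,3)

By max-flow min-cut theorem, max flow = min cut = 19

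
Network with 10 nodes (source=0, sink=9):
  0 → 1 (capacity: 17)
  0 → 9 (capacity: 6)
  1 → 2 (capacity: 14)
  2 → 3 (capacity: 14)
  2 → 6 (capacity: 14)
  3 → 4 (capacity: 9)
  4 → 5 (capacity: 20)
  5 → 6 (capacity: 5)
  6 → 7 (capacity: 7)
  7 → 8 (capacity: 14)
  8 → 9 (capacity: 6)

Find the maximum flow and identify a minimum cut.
Max flow = 12, Min cut edges: (0,9), (8,9)

Maximum flow: 12
Minimum cut: (0,9), (8,9)
Partition: S = [0, 1, 2, 3, 4, 5, 6, 7, 8], T = [9]

Max-flow min-cut theorem verified: both equal 12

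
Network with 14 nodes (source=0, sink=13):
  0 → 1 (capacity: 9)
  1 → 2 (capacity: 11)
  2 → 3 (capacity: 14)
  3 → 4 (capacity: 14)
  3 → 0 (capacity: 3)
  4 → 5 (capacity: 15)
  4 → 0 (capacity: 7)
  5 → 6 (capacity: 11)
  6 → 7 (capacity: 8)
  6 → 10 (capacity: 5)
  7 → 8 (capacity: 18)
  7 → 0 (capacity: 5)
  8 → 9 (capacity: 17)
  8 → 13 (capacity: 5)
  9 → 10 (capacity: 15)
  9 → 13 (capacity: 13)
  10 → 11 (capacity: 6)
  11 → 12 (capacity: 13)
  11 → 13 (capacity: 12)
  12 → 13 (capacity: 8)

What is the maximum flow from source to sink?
Maximum flow = 9

Max flow: 9

Flow assignment:
  0 → 1: 9/9
  1 → 2: 9/11
  2 → 3: 9/14
  3 → 4: 9/14
  4 → 5: 9/15
  5 → 6: 9/11
  6 → 7: 8/8
  6 → 10: 1/5
  7 → 8: 8/18
  8 → 9: 3/17
  8 → 13: 5/5
  9 → 13: 3/13
  10 → 11: 1/6
  11 → 13: 1/12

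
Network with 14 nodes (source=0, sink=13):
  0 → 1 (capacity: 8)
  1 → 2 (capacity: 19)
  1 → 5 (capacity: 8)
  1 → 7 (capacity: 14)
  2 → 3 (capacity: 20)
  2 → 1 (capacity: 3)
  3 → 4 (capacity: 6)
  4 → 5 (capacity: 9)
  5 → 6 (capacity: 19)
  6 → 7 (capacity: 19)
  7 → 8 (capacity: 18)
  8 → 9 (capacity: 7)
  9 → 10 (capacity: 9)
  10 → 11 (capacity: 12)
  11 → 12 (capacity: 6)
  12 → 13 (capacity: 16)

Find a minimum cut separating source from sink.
Min cut value = 6, edges: (11,12)

Min cut value: 6
Partition: S = [0, 1, 2, 3, 4, 5, 6, 7, 8, 9, 10, 11], T = [12, 13]
Cut edges: (11,12)

By max-flow min-cut theorem, max flow = min cut = 6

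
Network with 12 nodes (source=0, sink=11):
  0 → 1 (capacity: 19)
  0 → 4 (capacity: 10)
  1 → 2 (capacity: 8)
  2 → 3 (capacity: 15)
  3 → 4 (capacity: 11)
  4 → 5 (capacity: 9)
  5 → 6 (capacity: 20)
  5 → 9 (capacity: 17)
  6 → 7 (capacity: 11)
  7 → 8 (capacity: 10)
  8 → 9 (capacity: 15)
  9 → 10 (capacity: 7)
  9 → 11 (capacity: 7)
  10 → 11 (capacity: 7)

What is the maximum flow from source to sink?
Maximum flow = 9

Max flow: 9

Flow assignment:
  0 → 1: 8/19
  0 → 4: 1/10
  1 → 2: 8/8
  2 → 3: 8/15
  3 → 4: 8/11
  4 → 5: 9/9
  5 → 9: 9/17
  9 → 10: 2/7
  9 → 11: 7/7
  10 → 11: 2/7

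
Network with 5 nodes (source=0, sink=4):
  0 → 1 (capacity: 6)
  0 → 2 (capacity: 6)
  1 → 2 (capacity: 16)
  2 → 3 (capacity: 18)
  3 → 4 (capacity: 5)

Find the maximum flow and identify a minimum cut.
Max flow = 5, Min cut edges: (3,4)

Maximum flow: 5
Minimum cut: (3,4)
Partition: S = [0, 1, 2, 3], T = [4]

Max-flow min-cut theorem verified: both equal 5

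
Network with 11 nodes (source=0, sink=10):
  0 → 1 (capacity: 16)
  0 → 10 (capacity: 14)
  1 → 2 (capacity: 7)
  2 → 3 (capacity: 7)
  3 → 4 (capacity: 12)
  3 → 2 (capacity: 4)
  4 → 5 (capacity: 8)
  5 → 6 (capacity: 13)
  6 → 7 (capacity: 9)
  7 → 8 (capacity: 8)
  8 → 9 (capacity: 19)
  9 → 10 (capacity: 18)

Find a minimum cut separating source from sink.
Min cut value = 21, edges: (0,10), (2,3)

Min cut value: 21
Partition: S = [0, 1, 2], T = [3, 4, 5, 6, 7, 8, 9, 10]
Cut edges: (0,10), (2,3)

By max-flow min-cut theorem, max flow = min cut = 21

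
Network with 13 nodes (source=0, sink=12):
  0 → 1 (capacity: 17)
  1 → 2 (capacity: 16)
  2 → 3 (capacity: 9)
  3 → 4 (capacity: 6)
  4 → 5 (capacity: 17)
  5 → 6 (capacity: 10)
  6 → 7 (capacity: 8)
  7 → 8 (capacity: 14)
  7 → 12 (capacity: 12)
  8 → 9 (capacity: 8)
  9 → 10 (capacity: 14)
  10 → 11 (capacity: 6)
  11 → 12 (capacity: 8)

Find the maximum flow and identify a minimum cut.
Max flow = 6, Min cut edges: (3,4)

Maximum flow: 6
Minimum cut: (3,4)
Partition: S = [0, 1, 2, 3], T = [4, 5, 6, 7, 8, 9, 10, 11, 12]

Max-flow min-cut theorem verified: both equal 6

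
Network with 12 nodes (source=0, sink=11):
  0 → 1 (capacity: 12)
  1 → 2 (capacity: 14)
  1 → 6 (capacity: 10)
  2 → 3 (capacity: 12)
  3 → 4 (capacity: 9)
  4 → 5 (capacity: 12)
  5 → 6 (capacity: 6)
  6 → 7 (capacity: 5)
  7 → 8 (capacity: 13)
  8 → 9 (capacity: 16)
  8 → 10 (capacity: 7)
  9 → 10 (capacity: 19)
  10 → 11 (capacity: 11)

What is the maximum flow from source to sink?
Maximum flow = 5

Max flow: 5

Flow assignment:
  0 → 1: 5/12
  1 → 2: 2/14
  1 → 6: 3/10
  2 → 3: 2/12
  3 → 4: 2/9
  4 → 5: 2/12
  5 → 6: 2/6
  6 → 7: 5/5
  7 → 8: 5/13
  8 → 10: 5/7
  10 → 11: 5/11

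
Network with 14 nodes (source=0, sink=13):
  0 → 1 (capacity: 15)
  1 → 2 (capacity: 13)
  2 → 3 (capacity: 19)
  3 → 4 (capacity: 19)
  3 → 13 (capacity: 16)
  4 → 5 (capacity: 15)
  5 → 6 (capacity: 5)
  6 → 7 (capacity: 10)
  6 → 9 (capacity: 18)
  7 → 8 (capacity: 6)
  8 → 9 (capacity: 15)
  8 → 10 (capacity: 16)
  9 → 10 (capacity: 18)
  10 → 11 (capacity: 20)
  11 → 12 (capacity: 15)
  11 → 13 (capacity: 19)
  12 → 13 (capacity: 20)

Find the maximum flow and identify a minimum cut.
Max flow = 13, Min cut edges: (1,2)

Maximum flow: 13
Minimum cut: (1,2)
Partition: S = [0, 1], T = [2, 3, 4, 5, 6, 7, 8, 9, 10, 11, 12, 13]

Max-flow min-cut theorem verified: both equal 13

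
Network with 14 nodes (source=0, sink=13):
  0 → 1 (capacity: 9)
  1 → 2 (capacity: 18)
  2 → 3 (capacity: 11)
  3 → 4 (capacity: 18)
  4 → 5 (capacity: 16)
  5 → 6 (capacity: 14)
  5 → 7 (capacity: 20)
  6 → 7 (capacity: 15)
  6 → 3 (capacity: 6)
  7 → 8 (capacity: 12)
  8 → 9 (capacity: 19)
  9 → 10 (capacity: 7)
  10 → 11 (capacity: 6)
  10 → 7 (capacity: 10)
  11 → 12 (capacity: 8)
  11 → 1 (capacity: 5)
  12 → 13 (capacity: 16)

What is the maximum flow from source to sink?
Maximum flow = 6

Max flow: 6

Flow assignment:
  0 → 1: 6/9
  1 → 2: 6/18
  2 → 3: 6/11
  3 → 4: 6/18
  4 → 5: 6/16
  5 → 7: 6/20
  7 → 8: 7/12
  8 → 9: 7/19
  9 → 10: 7/7
  10 → 11: 6/6
  10 → 7: 1/10
  11 → 12: 6/8
  12 → 13: 6/16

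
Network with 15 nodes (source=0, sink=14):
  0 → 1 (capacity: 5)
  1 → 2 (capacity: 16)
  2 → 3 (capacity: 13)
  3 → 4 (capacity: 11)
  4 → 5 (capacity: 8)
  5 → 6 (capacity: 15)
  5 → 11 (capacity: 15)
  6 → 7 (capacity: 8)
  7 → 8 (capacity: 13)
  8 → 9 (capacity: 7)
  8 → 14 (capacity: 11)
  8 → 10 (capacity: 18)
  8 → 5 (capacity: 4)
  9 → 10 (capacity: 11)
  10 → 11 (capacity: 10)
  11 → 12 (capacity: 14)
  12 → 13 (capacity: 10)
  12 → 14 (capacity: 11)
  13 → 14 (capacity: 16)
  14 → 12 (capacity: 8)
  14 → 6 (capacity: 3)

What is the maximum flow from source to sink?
Maximum flow = 5

Max flow: 5

Flow assignment:
  0 → 1: 5/5
  1 → 2: 5/16
  2 → 3: 5/13
  3 → 4: 5/11
  4 → 5: 5/8
  5 → 11: 5/15
  11 → 12: 5/14
  12 → 14: 5/11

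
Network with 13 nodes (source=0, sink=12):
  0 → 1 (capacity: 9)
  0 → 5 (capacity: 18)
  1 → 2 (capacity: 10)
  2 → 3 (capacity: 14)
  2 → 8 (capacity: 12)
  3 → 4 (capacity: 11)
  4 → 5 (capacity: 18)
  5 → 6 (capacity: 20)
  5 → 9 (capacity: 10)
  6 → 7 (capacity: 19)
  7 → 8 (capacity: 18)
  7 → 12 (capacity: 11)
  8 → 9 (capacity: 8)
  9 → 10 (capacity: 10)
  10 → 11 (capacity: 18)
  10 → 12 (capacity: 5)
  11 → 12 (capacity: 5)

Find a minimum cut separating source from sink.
Min cut value = 21, edges: (7,12), (10,12), (11,12)

Min cut value: 21
Partition: S = [0, 1, 2, 3, 4, 5, 6, 7, 8, 9, 10, 11], T = [12]
Cut edges: (7,12), (10,12), (11,12)

By max-flow min-cut theorem, max flow = min cut = 21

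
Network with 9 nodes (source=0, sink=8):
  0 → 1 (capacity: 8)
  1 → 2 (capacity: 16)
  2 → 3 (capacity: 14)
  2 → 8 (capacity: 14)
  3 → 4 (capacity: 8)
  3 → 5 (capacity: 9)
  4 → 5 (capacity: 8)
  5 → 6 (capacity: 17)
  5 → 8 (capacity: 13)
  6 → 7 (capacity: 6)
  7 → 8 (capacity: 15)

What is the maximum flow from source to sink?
Maximum flow = 8

Max flow: 8

Flow assignment:
  0 → 1: 8/8
  1 → 2: 8/16
  2 → 8: 8/14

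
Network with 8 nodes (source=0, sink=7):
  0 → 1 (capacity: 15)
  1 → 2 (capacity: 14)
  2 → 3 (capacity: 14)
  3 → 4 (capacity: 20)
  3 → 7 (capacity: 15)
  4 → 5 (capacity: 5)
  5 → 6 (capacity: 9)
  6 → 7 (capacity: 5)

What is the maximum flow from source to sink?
Maximum flow = 14

Max flow: 14

Flow assignment:
  0 → 1: 14/15
  1 → 2: 14/14
  2 → 3: 14/14
  3 → 7: 14/15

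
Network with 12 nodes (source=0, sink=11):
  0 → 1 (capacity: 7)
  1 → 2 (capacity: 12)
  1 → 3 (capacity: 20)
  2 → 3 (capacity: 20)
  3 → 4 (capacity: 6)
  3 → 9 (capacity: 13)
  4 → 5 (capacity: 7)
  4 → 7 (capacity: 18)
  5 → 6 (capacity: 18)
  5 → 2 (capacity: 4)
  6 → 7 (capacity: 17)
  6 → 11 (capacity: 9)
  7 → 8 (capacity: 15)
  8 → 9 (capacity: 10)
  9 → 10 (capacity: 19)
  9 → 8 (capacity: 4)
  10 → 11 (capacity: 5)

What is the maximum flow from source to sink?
Maximum flow = 7

Max flow: 7

Flow assignment:
  0 → 1: 7/7
  1 → 3: 7/20
  3 → 4: 2/6
  3 → 9: 5/13
  4 → 5: 2/7
  5 → 6: 2/18
  6 → 11: 2/9
  9 → 10: 5/19
  10 → 11: 5/5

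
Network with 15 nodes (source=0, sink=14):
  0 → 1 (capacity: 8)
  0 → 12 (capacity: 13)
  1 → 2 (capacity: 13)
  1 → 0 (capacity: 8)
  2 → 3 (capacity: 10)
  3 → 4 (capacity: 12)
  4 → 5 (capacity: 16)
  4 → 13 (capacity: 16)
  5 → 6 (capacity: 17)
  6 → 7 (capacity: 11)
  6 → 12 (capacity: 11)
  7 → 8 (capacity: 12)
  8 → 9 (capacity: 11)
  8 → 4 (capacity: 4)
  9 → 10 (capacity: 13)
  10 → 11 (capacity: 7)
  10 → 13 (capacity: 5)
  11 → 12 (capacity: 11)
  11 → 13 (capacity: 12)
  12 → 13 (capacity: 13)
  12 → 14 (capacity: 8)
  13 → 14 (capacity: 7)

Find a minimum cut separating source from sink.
Min cut value = 15, edges: (12,14), (13,14)

Min cut value: 15
Partition: S = [0, 1, 2, 3, 4, 5, 6, 7, 8, 9, 10, 11, 12, 13], T = [14]
Cut edges: (12,14), (13,14)

By max-flow min-cut theorem, max flow = min cut = 15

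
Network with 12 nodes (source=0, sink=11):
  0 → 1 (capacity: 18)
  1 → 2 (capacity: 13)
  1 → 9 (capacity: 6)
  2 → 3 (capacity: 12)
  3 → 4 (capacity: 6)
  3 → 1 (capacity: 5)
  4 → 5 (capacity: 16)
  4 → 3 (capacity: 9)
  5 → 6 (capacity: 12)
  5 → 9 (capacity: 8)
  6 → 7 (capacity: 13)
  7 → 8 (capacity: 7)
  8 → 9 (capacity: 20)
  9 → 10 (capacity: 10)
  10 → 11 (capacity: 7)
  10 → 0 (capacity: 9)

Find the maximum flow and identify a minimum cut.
Max flow = 7, Min cut edges: (10,11)

Maximum flow: 7
Minimum cut: (10,11)
Partition: S = [0, 1, 2, 3, 4, 5, 6, 7, 8, 9, 10], T = [11]

Max-flow min-cut theorem verified: both equal 7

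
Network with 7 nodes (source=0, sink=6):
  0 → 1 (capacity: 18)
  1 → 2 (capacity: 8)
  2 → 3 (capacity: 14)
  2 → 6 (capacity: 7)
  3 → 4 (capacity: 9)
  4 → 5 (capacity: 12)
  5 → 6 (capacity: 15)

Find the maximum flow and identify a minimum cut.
Max flow = 8, Min cut edges: (1,2)

Maximum flow: 8
Minimum cut: (1,2)
Partition: S = [0, 1], T = [2, 3, 4, 5, 6]

Max-flow min-cut theorem verified: both equal 8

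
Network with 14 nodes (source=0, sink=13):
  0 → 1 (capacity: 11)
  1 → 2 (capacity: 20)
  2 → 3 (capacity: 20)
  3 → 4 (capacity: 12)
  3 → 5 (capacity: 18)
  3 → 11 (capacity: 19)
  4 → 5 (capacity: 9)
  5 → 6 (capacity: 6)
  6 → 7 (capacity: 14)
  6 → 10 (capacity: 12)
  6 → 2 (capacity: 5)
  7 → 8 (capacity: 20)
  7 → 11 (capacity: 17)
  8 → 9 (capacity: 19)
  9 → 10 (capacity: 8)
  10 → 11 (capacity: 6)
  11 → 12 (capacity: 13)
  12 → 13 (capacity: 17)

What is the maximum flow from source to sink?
Maximum flow = 11

Max flow: 11

Flow assignment:
  0 → 1: 11/11
  1 → 2: 11/20
  2 → 3: 11/20
  3 → 11: 11/19
  11 → 12: 11/13
  12 → 13: 11/17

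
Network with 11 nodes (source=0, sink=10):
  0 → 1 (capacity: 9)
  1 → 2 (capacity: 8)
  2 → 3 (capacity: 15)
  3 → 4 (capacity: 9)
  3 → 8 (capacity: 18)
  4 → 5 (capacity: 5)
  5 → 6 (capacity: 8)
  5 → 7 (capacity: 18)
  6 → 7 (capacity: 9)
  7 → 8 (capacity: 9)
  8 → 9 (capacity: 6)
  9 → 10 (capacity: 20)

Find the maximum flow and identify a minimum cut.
Max flow = 6, Min cut edges: (8,9)

Maximum flow: 6
Minimum cut: (8,9)
Partition: S = [0, 1, 2, 3, 4, 5, 6, 7, 8], T = [9, 10]

Max-flow min-cut theorem verified: both equal 6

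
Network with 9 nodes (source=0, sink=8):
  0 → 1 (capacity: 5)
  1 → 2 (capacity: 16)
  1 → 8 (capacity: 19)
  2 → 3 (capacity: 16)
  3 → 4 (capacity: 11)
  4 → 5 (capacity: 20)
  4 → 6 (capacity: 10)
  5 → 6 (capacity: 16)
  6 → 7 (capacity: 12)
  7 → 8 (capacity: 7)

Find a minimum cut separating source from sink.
Min cut value = 5, edges: (0,1)

Min cut value: 5
Partition: S = [0], T = [1, 2, 3, 4, 5, 6, 7, 8]
Cut edges: (0,1)

By max-flow min-cut theorem, max flow = min cut = 5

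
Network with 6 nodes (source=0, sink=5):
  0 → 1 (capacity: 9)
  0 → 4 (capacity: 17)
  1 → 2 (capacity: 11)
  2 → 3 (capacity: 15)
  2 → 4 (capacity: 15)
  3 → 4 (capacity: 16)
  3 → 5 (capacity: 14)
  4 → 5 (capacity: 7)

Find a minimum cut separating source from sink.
Min cut value = 16, edges: (0,1), (4,5)

Min cut value: 16
Partition: S = [0, 4], T = [1, 2, 3, 5]
Cut edges: (0,1), (4,5)

By max-flow min-cut theorem, max flow = min cut = 16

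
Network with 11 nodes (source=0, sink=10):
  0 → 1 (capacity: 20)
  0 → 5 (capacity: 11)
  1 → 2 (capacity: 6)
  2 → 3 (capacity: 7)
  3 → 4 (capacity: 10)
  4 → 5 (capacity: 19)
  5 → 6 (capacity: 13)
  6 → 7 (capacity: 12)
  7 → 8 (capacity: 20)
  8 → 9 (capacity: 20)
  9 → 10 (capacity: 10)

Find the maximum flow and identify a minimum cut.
Max flow = 10, Min cut edges: (9,10)

Maximum flow: 10
Minimum cut: (9,10)
Partition: S = [0, 1, 2, 3, 4, 5, 6, 7, 8, 9], T = [10]

Max-flow min-cut theorem verified: both equal 10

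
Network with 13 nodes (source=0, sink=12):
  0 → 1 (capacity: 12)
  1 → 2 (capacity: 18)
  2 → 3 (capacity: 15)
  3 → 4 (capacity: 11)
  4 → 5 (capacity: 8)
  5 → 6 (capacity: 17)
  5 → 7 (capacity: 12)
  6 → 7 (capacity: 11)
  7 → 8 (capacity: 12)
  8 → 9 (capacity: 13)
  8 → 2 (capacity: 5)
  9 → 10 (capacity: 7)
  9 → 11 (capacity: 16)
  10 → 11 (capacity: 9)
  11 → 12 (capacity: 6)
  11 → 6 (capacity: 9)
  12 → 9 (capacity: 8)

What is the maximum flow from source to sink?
Maximum flow = 6

Max flow: 6

Flow assignment:
  0 → 1: 6/12
  1 → 2: 6/18
  2 → 3: 8/15
  3 → 4: 8/11
  4 → 5: 8/8
  5 → 7: 8/12
  7 → 8: 8/12
  8 → 9: 6/13
  8 → 2: 2/5
  9 → 11: 6/16
  11 → 12: 6/6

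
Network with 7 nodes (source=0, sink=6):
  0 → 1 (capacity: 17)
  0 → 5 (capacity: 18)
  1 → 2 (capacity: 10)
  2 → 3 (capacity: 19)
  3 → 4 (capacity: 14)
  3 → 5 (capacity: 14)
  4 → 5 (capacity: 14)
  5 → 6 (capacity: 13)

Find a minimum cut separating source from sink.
Min cut value = 13, edges: (5,6)

Min cut value: 13
Partition: S = [0, 1, 2, 3, 4, 5], T = [6]
Cut edges: (5,6)

By max-flow min-cut theorem, max flow = min cut = 13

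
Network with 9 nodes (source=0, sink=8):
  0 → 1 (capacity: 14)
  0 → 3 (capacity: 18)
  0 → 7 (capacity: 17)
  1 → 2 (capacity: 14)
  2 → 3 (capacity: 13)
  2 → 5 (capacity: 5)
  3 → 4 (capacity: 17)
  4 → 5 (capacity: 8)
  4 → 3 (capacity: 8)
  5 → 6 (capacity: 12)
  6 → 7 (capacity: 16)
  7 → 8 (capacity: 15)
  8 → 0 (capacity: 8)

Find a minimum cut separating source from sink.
Min cut value = 15, edges: (7,8)

Min cut value: 15
Partition: S = [0, 1, 2, 3, 4, 5, 6, 7], T = [8]
Cut edges: (7,8)

By max-flow min-cut theorem, max flow = min cut = 15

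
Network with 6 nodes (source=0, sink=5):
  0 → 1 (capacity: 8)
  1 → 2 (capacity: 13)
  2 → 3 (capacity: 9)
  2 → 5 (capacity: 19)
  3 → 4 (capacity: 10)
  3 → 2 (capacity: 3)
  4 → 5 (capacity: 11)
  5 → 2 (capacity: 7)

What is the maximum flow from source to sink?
Maximum flow = 8

Max flow: 8

Flow assignment:
  0 → 1: 8/8
  1 → 2: 8/13
  2 → 5: 8/19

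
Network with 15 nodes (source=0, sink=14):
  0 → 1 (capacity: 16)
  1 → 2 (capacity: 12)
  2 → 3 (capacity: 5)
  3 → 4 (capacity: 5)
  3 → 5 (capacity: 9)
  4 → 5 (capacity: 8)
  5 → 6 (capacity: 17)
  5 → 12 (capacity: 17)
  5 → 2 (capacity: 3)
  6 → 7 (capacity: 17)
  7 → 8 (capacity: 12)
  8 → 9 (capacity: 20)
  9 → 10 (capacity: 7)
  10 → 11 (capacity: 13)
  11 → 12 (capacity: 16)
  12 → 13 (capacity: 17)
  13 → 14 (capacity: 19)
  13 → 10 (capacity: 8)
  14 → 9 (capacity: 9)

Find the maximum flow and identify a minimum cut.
Max flow = 5, Min cut edges: (2,3)

Maximum flow: 5
Minimum cut: (2,3)
Partition: S = [0, 1, 2], T = [3, 4, 5, 6, 7, 8, 9, 10, 11, 12, 13, 14]

Max-flow min-cut theorem verified: both equal 5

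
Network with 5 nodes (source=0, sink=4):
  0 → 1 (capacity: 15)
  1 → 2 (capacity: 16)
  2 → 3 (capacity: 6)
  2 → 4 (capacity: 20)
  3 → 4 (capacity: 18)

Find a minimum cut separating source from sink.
Min cut value = 15, edges: (0,1)

Min cut value: 15
Partition: S = [0], T = [1, 2, 3, 4]
Cut edges: (0,1)

By max-flow min-cut theorem, max flow = min cut = 15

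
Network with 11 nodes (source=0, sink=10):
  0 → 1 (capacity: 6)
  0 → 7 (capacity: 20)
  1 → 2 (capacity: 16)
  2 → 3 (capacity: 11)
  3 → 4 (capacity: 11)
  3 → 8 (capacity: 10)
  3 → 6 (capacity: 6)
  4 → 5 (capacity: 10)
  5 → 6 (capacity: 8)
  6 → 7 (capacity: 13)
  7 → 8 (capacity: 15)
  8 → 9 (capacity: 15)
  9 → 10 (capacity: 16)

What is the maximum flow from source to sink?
Maximum flow = 15

Max flow: 15

Flow assignment:
  0 → 1: 6/6
  0 → 7: 9/20
  1 → 2: 6/16
  2 → 3: 6/11
  3 → 8: 6/10
  7 → 8: 9/15
  8 → 9: 15/15
  9 → 10: 15/16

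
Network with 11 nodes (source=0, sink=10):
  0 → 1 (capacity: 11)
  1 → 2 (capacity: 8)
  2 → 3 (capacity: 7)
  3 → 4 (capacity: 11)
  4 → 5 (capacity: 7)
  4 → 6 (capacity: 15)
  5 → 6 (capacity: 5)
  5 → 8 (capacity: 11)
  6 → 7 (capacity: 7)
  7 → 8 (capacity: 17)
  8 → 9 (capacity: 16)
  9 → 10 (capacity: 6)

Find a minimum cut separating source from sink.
Min cut value = 6, edges: (9,10)

Min cut value: 6
Partition: S = [0, 1, 2, 3, 4, 5, 6, 7, 8, 9], T = [10]
Cut edges: (9,10)

By max-flow min-cut theorem, max flow = min cut = 6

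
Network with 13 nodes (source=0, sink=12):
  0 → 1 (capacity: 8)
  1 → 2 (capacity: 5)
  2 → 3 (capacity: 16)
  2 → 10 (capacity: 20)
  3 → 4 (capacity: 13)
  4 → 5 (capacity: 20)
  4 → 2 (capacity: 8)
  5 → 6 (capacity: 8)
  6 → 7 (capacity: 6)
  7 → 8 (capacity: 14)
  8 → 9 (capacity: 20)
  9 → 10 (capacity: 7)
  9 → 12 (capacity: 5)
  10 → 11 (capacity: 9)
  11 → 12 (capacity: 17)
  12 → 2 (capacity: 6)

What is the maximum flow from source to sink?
Maximum flow = 5

Max flow: 5

Flow assignment:
  0 → 1: 5/8
  1 → 2: 5/5
  2 → 10: 5/20
  10 → 11: 5/9
  11 → 12: 5/17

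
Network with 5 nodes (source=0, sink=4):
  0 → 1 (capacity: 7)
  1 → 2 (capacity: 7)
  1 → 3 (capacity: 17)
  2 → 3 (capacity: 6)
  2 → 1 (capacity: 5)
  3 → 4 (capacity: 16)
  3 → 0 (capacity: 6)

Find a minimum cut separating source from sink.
Min cut value = 7, edges: (0,1)

Min cut value: 7
Partition: S = [0], T = [1, 2, 3, 4]
Cut edges: (0,1)

By max-flow min-cut theorem, max flow = min cut = 7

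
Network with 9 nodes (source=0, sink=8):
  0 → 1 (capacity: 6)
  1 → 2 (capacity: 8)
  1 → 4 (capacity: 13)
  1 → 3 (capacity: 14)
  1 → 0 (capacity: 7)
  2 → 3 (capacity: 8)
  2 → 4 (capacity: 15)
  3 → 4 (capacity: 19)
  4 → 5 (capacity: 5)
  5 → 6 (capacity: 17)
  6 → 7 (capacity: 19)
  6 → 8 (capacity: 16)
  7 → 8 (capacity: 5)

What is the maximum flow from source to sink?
Maximum flow = 5

Max flow: 5

Flow assignment:
  0 → 1: 5/6
  1 → 4: 5/13
  4 → 5: 5/5
  5 → 6: 5/17
  6 → 8: 5/16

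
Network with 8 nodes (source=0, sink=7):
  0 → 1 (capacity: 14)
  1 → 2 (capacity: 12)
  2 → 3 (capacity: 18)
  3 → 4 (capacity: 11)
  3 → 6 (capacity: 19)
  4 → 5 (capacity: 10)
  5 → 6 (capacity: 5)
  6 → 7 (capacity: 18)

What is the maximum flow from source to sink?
Maximum flow = 12

Max flow: 12

Flow assignment:
  0 → 1: 12/14
  1 → 2: 12/12
  2 → 3: 12/18
  3 → 6: 12/19
  6 → 7: 12/18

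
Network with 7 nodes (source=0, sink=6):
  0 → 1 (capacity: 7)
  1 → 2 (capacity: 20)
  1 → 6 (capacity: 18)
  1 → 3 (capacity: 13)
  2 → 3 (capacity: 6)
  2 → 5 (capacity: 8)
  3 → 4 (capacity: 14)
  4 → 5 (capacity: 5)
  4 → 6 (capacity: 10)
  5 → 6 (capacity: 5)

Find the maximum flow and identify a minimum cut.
Max flow = 7, Min cut edges: (0,1)

Maximum flow: 7
Minimum cut: (0,1)
Partition: S = [0], T = [1, 2, 3, 4, 5, 6]

Max-flow min-cut theorem verified: both equal 7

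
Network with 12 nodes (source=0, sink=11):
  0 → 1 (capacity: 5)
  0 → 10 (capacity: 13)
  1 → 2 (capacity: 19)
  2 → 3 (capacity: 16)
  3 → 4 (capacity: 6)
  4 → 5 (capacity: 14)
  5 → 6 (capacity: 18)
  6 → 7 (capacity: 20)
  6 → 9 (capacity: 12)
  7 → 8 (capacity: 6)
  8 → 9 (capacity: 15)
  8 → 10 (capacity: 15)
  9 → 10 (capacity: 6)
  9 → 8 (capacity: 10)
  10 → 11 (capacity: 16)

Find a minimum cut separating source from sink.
Min cut value = 16, edges: (10,11)

Min cut value: 16
Partition: S = [0, 1, 2, 3, 4, 5, 6, 7, 8, 9, 10], T = [11]
Cut edges: (10,11)

By max-flow min-cut theorem, max flow = min cut = 16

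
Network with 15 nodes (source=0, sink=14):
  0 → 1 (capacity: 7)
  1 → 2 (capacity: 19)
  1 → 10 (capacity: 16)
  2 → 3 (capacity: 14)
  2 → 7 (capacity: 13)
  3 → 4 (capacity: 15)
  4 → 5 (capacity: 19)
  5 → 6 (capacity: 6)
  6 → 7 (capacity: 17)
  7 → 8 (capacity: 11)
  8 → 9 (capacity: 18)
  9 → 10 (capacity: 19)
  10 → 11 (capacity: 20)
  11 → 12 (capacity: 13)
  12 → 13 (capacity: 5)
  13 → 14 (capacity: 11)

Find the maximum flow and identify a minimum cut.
Max flow = 5, Min cut edges: (12,13)

Maximum flow: 5
Minimum cut: (12,13)
Partition: S = [0, 1, 2, 3, 4, 5, 6, 7, 8, 9, 10, 11, 12], T = [13, 14]

Max-flow min-cut theorem verified: both equal 5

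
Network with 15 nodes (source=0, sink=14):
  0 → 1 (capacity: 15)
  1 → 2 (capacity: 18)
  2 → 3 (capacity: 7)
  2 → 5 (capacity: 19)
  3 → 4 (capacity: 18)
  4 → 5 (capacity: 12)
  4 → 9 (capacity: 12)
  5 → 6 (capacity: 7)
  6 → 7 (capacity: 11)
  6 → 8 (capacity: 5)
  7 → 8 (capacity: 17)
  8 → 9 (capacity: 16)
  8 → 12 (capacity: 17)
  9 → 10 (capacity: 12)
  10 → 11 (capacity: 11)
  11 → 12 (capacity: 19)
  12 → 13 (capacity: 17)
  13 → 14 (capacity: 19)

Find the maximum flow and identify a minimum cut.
Max flow = 14, Min cut edges: (2,3), (5,6)

Maximum flow: 14
Minimum cut: (2,3), (5,6)
Partition: S = [0, 1, 2, 5], T = [3, 4, 6, 7, 8, 9, 10, 11, 12, 13, 14]

Max-flow min-cut theorem verified: both equal 14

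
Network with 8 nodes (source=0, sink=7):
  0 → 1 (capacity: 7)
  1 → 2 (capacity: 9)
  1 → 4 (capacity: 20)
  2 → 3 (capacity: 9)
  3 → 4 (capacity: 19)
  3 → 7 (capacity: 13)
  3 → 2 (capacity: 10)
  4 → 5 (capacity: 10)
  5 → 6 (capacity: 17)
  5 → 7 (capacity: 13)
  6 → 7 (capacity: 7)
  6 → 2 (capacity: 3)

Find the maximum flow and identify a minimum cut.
Max flow = 7, Min cut edges: (0,1)

Maximum flow: 7
Minimum cut: (0,1)
Partition: S = [0], T = [1, 2, 3, 4, 5, 6, 7]

Max-flow min-cut theorem verified: both equal 7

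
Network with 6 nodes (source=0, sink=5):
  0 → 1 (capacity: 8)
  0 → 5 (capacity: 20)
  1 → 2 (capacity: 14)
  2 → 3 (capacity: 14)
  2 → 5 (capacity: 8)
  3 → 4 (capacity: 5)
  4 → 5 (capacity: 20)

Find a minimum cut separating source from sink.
Min cut value = 28, edges: (0,1), (0,5)

Min cut value: 28
Partition: S = [0], T = [1, 2, 3, 4, 5]
Cut edges: (0,1), (0,5)

By max-flow min-cut theorem, max flow = min cut = 28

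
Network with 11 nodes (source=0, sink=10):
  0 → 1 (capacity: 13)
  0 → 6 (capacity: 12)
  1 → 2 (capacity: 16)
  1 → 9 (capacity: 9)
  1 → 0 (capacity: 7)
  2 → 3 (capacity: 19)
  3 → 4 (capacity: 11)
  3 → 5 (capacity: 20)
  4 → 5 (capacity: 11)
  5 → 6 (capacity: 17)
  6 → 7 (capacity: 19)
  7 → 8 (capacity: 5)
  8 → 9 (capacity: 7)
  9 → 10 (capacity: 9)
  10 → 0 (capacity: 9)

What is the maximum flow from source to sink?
Maximum flow = 9

Max flow: 9

Flow assignment:
  0 → 1: 4/13
  0 → 6: 5/12
  1 → 9: 4/9
  6 → 7: 5/19
  7 → 8: 5/5
  8 → 9: 5/7
  9 → 10: 9/9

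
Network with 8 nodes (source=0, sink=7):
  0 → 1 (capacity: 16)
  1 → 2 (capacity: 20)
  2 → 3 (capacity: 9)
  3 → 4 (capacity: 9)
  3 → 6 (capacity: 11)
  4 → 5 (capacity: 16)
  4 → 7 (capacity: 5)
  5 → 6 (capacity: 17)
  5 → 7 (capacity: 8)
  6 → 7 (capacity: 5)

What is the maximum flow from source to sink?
Maximum flow = 9

Max flow: 9

Flow assignment:
  0 → 1: 9/16
  1 → 2: 9/20
  2 → 3: 9/9
  3 → 4: 9/9
  4 → 5: 4/16
  4 → 7: 5/5
  5 → 7: 4/8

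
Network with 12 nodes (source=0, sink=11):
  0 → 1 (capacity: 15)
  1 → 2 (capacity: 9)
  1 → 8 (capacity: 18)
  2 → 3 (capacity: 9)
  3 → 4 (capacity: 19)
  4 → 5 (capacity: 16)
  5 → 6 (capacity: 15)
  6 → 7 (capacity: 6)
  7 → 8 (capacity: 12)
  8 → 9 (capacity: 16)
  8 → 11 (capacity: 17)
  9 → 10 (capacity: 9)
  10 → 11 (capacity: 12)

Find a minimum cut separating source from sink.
Min cut value = 15, edges: (0,1)

Min cut value: 15
Partition: S = [0], T = [1, 2, 3, 4, 5, 6, 7, 8, 9, 10, 11]
Cut edges: (0,1)

By max-flow min-cut theorem, max flow = min cut = 15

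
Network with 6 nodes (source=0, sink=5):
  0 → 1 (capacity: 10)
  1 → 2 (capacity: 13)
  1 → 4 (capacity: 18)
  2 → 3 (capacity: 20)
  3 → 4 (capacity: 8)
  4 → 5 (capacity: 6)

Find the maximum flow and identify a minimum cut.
Max flow = 6, Min cut edges: (4,5)

Maximum flow: 6
Minimum cut: (4,5)
Partition: S = [0, 1, 2, 3, 4], T = [5]

Max-flow min-cut theorem verified: both equal 6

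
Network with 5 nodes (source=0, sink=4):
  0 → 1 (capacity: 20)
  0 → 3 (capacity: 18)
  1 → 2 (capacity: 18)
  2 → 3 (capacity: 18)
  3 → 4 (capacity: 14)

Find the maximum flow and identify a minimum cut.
Max flow = 14, Min cut edges: (3,4)

Maximum flow: 14
Minimum cut: (3,4)
Partition: S = [0, 1, 2, 3], T = [4]

Max-flow min-cut theorem verified: both equal 14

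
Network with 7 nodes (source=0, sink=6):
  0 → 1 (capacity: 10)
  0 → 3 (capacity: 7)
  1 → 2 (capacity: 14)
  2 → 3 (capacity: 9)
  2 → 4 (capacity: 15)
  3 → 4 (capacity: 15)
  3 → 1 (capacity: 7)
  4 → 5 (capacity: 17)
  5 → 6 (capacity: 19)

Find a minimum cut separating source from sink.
Min cut value = 17, edges: (4,5)

Min cut value: 17
Partition: S = [0, 1, 2, 3, 4], T = [5, 6]
Cut edges: (4,5)

By max-flow min-cut theorem, max flow = min cut = 17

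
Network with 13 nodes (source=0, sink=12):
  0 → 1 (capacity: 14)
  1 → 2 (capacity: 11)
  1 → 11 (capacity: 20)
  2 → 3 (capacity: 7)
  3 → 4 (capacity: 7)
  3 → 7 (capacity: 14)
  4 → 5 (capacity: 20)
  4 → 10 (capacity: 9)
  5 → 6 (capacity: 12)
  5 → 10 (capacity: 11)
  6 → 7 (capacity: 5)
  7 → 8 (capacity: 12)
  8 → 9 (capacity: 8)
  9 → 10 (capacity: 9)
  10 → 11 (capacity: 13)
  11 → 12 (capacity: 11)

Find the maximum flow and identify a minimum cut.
Max flow = 11, Min cut edges: (11,12)

Maximum flow: 11
Minimum cut: (11,12)
Partition: S = [0, 1, 2, 3, 4, 5, 6, 7, 8, 9, 10, 11], T = [12]

Max-flow min-cut theorem verified: both equal 11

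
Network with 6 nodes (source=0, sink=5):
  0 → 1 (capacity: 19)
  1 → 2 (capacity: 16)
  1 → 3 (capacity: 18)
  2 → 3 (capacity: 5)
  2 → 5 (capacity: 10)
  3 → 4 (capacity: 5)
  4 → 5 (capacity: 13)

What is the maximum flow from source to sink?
Maximum flow = 15

Max flow: 15

Flow assignment:
  0 → 1: 15/19
  1 → 2: 15/16
  2 → 3: 5/5
  2 → 5: 10/10
  3 → 4: 5/5
  4 → 5: 5/13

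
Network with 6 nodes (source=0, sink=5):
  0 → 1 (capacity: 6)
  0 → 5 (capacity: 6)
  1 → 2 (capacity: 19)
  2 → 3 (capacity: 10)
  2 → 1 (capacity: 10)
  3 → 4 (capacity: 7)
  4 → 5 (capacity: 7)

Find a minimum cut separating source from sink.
Min cut value = 12, edges: (0,1), (0,5)

Min cut value: 12
Partition: S = [0], T = [1, 2, 3, 4, 5]
Cut edges: (0,1), (0,5)

By max-flow min-cut theorem, max flow = min cut = 12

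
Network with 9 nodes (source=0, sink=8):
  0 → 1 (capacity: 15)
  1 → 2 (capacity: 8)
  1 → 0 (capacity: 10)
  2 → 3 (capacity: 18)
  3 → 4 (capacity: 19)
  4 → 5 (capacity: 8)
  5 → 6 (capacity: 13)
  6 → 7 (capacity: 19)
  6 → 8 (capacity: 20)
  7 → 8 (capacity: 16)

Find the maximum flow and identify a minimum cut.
Max flow = 8, Min cut edges: (4,5)

Maximum flow: 8
Minimum cut: (4,5)
Partition: S = [0, 1, 2, 3, 4], T = [5, 6, 7, 8]

Max-flow min-cut theorem verified: both equal 8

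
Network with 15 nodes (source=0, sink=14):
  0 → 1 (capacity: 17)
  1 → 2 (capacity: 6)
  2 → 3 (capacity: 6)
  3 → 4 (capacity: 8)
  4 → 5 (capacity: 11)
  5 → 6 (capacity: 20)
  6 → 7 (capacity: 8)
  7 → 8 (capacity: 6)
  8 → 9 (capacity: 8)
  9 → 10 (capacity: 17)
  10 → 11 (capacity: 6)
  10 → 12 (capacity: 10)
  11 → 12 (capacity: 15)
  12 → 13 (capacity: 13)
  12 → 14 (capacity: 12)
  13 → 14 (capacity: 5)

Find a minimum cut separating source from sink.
Min cut value = 6, edges: (7,8)

Min cut value: 6
Partition: S = [0, 1, 2, 3, 4, 5, 6, 7], T = [8, 9, 10, 11, 12, 13, 14]
Cut edges: (7,8)

By max-flow min-cut theorem, max flow = min cut = 6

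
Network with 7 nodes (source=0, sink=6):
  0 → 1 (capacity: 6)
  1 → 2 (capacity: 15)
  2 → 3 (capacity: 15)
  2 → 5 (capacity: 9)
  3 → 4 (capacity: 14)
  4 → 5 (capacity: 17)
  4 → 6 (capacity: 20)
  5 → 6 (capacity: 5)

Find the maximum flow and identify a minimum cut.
Max flow = 6, Min cut edges: (0,1)

Maximum flow: 6
Minimum cut: (0,1)
Partition: S = [0], T = [1, 2, 3, 4, 5, 6]

Max-flow min-cut theorem verified: both equal 6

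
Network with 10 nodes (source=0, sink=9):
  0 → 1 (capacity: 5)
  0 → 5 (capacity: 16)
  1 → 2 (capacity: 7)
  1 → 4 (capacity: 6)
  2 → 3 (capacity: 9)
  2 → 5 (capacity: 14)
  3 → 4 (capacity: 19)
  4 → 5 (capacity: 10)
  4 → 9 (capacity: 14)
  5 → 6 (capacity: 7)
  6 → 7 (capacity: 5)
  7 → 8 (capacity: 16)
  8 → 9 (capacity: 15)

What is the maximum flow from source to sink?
Maximum flow = 10

Max flow: 10

Flow assignment:
  0 → 1: 5/5
  0 → 5: 5/16
  1 → 4: 5/6
  4 → 9: 5/14
  5 → 6: 5/7
  6 → 7: 5/5
  7 → 8: 5/16
  8 → 9: 5/15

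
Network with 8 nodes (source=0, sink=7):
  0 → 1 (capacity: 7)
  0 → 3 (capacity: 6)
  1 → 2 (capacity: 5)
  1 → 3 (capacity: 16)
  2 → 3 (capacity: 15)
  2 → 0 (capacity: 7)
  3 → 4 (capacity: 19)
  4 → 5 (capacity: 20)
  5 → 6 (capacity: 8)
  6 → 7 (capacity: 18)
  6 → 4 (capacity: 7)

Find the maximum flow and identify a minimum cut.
Max flow = 8, Min cut edges: (5,6)

Maximum flow: 8
Minimum cut: (5,6)
Partition: S = [0, 1, 2, 3, 4, 5], T = [6, 7]

Max-flow min-cut theorem verified: both equal 8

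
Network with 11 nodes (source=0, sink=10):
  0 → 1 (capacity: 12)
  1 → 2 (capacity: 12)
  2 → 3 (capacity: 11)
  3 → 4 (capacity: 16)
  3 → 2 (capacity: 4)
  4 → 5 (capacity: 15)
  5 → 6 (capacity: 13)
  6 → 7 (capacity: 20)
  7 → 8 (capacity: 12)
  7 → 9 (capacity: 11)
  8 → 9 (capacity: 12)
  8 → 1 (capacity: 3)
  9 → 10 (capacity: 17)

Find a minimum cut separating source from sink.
Min cut value = 11, edges: (2,3)

Min cut value: 11
Partition: S = [0, 1, 2], T = [3, 4, 5, 6, 7, 8, 9, 10]
Cut edges: (2,3)

By max-flow min-cut theorem, max flow = min cut = 11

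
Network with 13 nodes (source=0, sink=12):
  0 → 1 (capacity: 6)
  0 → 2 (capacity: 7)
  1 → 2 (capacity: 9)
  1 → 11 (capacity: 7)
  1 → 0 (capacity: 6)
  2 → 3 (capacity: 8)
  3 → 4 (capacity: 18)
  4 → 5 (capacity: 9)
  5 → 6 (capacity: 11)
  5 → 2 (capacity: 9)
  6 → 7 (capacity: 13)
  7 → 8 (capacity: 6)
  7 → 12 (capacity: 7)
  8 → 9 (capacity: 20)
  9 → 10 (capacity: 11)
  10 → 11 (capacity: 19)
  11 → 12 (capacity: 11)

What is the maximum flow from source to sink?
Maximum flow = 13

Max flow: 13

Flow assignment:
  0 → 1: 6/6
  0 → 2: 7/7
  1 → 11: 6/7
  2 → 3: 7/8
  3 → 4: 7/18
  4 → 5: 7/9
  5 → 6: 7/11
  6 → 7: 7/13
  7 → 12: 7/7
  11 → 12: 6/11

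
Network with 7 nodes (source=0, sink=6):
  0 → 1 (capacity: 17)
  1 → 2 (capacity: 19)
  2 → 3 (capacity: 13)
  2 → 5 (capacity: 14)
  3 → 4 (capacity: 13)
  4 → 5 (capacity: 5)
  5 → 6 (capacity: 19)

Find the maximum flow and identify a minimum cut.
Max flow = 17, Min cut edges: (0,1)

Maximum flow: 17
Minimum cut: (0,1)
Partition: S = [0], T = [1, 2, 3, 4, 5, 6]

Max-flow min-cut theorem verified: both equal 17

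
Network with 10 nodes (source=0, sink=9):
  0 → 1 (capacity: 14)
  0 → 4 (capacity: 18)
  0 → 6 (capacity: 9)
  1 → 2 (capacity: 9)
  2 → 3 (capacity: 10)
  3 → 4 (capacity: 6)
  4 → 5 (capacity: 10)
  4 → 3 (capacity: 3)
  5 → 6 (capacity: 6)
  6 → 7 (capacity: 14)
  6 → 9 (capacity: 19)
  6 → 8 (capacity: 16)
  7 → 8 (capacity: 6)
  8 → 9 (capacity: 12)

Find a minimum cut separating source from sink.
Min cut value = 15, edges: (0,6), (5,6)

Min cut value: 15
Partition: S = [0, 1, 2, 3, 4, 5], T = [6, 7, 8, 9]
Cut edges: (0,6), (5,6)

By max-flow min-cut theorem, max flow = min cut = 15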